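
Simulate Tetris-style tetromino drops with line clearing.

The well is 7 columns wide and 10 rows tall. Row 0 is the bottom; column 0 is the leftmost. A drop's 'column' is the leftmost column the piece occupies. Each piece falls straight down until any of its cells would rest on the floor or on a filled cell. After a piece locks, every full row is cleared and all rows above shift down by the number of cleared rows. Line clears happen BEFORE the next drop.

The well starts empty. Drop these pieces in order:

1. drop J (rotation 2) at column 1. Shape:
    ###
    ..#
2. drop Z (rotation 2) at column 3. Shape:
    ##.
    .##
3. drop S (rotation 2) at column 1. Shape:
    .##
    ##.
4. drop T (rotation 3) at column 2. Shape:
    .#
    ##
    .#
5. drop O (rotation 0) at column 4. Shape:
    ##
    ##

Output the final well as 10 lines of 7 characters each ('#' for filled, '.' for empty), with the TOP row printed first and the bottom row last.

Answer: .......
.......
.......
...#...
..##...
...###.
..####.
.####..
.#####.
...#...

Derivation:
Drop 1: J rot2 at col 1 lands with bottom-row=0; cleared 0 line(s) (total 0); column heights now [0 2 2 2 0 0 0], max=2
Drop 2: Z rot2 at col 3 lands with bottom-row=1; cleared 0 line(s) (total 0); column heights now [0 2 2 3 3 2 0], max=3
Drop 3: S rot2 at col 1 lands with bottom-row=2; cleared 0 line(s) (total 0); column heights now [0 3 4 4 3 2 0], max=4
Drop 4: T rot3 at col 2 lands with bottom-row=4; cleared 0 line(s) (total 0); column heights now [0 3 6 7 3 2 0], max=7
Drop 5: O rot0 at col 4 lands with bottom-row=3; cleared 0 line(s) (total 0); column heights now [0 3 6 7 5 5 0], max=7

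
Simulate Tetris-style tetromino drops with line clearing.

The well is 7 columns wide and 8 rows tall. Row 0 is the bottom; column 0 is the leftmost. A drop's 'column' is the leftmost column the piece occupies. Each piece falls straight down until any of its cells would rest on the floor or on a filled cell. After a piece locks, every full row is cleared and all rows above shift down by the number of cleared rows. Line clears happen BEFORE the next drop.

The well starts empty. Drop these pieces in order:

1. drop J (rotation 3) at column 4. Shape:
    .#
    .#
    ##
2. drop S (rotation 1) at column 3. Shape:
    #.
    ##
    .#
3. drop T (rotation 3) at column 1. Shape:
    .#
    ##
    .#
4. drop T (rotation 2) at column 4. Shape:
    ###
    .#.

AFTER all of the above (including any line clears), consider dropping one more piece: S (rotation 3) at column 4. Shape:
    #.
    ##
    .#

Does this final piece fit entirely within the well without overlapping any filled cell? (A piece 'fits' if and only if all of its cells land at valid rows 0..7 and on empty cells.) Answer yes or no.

Answer: yes

Derivation:
Drop 1: J rot3 at col 4 lands with bottom-row=0; cleared 0 line(s) (total 0); column heights now [0 0 0 0 1 3 0], max=3
Drop 2: S rot1 at col 3 lands with bottom-row=1; cleared 0 line(s) (total 0); column heights now [0 0 0 4 3 3 0], max=4
Drop 3: T rot3 at col 1 lands with bottom-row=0; cleared 0 line(s) (total 0); column heights now [0 2 3 4 3 3 0], max=4
Drop 4: T rot2 at col 4 lands with bottom-row=3; cleared 0 line(s) (total 0); column heights now [0 2 3 4 5 5 5], max=5
Test piece S rot3 at col 4 (width 2): heights before test = [0 2 3 4 5 5 5]; fits = True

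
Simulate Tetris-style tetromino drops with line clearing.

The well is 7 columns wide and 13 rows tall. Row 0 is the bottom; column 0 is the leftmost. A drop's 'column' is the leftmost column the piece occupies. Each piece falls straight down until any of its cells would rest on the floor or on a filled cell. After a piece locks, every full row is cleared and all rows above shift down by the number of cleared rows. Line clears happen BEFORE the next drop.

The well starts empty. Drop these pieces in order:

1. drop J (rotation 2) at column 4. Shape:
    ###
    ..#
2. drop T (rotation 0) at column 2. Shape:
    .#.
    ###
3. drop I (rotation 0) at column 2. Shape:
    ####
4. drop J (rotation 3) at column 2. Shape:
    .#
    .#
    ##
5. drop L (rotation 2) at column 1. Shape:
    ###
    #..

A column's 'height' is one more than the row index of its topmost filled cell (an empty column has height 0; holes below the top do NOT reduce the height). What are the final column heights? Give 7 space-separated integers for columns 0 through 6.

Drop 1: J rot2 at col 4 lands with bottom-row=0; cleared 0 line(s) (total 0); column heights now [0 0 0 0 2 2 2], max=2
Drop 2: T rot0 at col 2 lands with bottom-row=2; cleared 0 line(s) (total 0); column heights now [0 0 3 4 3 2 2], max=4
Drop 3: I rot0 at col 2 lands with bottom-row=4; cleared 0 line(s) (total 0); column heights now [0 0 5 5 5 5 2], max=5
Drop 4: J rot3 at col 2 lands with bottom-row=5; cleared 0 line(s) (total 0); column heights now [0 0 6 8 5 5 2], max=8
Drop 5: L rot2 at col 1 lands with bottom-row=7; cleared 0 line(s) (total 0); column heights now [0 9 9 9 5 5 2], max=9

Answer: 0 9 9 9 5 5 2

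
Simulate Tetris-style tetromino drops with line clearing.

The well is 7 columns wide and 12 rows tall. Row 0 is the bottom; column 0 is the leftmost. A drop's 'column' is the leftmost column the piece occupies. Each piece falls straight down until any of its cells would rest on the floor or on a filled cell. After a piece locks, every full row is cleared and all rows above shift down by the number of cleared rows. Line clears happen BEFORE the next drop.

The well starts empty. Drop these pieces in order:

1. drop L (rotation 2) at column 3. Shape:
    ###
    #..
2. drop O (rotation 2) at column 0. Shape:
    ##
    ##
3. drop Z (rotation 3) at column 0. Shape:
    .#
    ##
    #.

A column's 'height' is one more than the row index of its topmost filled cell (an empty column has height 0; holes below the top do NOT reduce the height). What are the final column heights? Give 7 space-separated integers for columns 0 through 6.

Answer: 4 5 0 2 2 2 0

Derivation:
Drop 1: L rot2 at col 3 lands with bottom-row=0; cleared 0 line(s) (total 0); column heights now [0 0 0 2 2 2 0], max=2
Drop 2: O rot2 at col 0 lands with bottom-row=0; cleared 0 line(s) (total 0); column heights now [2 2 0 2 2 2 0], max=2
Drop 3: Z rot3 at col 0 lands with bottom-row=2; cleared 0 line(s) (total 0); column heights now [4 5 0 2 2 2 0], max=5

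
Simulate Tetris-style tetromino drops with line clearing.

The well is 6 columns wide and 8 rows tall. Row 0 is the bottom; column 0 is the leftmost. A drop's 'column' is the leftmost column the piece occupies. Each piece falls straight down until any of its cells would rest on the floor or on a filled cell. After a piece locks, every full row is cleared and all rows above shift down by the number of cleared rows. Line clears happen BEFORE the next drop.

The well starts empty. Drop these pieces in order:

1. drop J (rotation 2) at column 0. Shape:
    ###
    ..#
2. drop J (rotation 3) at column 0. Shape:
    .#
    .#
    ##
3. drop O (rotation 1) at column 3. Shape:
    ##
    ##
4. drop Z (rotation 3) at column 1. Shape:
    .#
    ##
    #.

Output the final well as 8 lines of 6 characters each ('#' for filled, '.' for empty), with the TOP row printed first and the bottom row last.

Answer: ..#...
.##...
.#....
.#....
.#....
##....
#####.
..###.

Derivation:
Drop 1: J rot2 at col 0 lands with bottom-row=0; cleared 0 line(s) (total 0); column heights now [2 2 2 0 0 0], max=2
Drop 2: J rot3 at col 0 lands with bottom-row=2; cleared 0 line(s) (total 0); column heights now [3 5 2 0 0 0], max=5
Drop 3: O rot1 at col 3 lands with bottom-row=0; cleared 0 line(s) (total 0); column heights now [3 5 2 2 2 0], max=5
Drop 4: Z rot3 at col 1 lands with bottom-row=5; cleared 0 line(s) (total 0); column heights now [3 7 8 2 2 0], max=8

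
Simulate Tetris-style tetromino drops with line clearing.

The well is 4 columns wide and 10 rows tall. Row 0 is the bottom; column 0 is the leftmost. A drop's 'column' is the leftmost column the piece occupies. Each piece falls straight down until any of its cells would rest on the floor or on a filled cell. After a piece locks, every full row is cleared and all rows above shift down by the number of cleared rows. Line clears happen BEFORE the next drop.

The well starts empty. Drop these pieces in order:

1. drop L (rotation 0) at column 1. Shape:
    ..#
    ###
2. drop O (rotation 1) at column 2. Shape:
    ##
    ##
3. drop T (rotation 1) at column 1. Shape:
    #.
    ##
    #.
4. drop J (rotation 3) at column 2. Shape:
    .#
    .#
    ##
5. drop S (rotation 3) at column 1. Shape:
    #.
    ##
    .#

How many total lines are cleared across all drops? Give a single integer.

Answer: 0

Derivation:
Drop 1: L rot0 at col 1 lands with bottom-row=0; cleared 0 line(s) (total 0); column heights now [0 1 1 2], max=2
Drop 2: O rot1 at col 2 lands with bottom-row=2; cleared 0 line(s) (total 0); column heights now [0 1 4 4], max=4
Drop 3: T rot1 at col 1 lands with bottom-row=3; cleared 0 line(s) (total 0); column heights now [0 6 5 4], max=6
Drop 4: J rot3 at col 2 lands with bottom-row=5; cleared 0 line(s) (total 0); column heights now [0 6 6 8], max=8
Drop 5: S rot3 at col 1 lands with bottom-row=6; cleared 0 line(s) (total 0); column heights now [0 9 8 8], max=9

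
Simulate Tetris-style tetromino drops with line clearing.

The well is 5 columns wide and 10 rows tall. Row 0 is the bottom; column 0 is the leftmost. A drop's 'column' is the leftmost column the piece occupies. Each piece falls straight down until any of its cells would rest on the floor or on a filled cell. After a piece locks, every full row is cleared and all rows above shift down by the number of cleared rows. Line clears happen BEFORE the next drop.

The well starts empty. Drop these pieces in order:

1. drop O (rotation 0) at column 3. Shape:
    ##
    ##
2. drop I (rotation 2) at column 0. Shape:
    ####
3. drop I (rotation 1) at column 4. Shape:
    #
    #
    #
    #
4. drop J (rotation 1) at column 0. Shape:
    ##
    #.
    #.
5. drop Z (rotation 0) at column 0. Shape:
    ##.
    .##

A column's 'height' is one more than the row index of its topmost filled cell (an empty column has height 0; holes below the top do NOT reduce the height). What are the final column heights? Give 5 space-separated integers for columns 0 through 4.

Drop 1: O rot0 at col 3 lands with bottom-row=0; cleared 0 line(s) (total 0); column heights now [0 0 0 2 2], max=2
Drop 2: I rot2 at col 0 lands with bottom-row=2; cleared 0 line(s) (total 0); column heights now [3 3 3 3 2], max=3
Drop 3: I rot1 at col 4 lands with bottom-row=2; cleared 1 line(s) (total 1); column heights now [0 0 0 2 5], max=5
Drop 4: J rot1 at col 0 lands with bottom-row=0; cleared 0 line(s) (total 1); column heights now [3 3 0 2 5], max=5
Drop 5: Z rot0 at col 0 lands with bottom-row=3; cleared 0 line(s) (total 1); column heights now [5 5 4 2 5], max=5

Answer: 5 5 4 2 5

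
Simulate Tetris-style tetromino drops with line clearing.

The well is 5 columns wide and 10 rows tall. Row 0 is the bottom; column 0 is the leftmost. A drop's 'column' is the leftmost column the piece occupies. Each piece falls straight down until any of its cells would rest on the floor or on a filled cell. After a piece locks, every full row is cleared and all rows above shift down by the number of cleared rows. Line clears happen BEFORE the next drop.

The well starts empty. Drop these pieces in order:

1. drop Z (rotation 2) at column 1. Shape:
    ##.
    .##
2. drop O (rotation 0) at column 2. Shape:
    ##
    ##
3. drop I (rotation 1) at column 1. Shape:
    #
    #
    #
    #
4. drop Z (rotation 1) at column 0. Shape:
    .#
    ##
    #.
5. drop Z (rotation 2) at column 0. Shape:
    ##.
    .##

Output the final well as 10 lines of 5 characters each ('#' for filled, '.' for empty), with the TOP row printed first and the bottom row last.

Drop 1: Z rot2 at col 1 lands with bottom-row=0; cleared 0 line(s) (total 0); column heights now [0 2 2 1 0], max=2
Drop 2: O rot0 at col 2 lands with bottom-row=2; cleared 0 line(s) (total 0); column heights now [0 2 4 4 0], max=4
Drop 3: I rot1 at col 1 lands with bottom-row=2; cleared 0 line(s) (total 0); column heights now [0 6 4 4 0], max=6
Drop 4: Z rot1 at col 0 lands with bottom-row=5; cleared 0 line(s) (total 0); column heights now [7 8 4 4 0], max=8
Drop 5: Z rot2 at col 0 lands with bottom-row=8; cleared 0 line(s) (total 0); column heights now [10 10 9 4 0], max=10

Answer: ##...
.##..
.#...
##...
##...
.#...
.###.
.###.
.##..
..##.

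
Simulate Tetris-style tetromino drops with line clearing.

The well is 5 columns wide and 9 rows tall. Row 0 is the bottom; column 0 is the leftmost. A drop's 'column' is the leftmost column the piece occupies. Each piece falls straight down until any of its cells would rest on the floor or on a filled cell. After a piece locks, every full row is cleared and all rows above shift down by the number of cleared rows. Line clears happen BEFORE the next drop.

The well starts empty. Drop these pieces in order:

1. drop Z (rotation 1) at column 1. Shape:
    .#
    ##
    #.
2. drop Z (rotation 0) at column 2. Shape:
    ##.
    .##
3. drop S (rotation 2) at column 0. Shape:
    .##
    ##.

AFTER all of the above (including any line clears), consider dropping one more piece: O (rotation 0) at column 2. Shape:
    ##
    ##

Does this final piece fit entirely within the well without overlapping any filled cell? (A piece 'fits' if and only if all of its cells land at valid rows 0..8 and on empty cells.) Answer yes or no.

Answer: yes

Derivation:
Drop 1: Z rot1 at col 1 lands with bottom-row=0; cleared 0 line(s) (total 0); column heights now [0 2 3 0 0], max=3
Drop 2: Z rot0 at col 2 lands with bottom-row=2; cleared 0 line(s) (total 0); column heights now [0 2 4 4 3], max=4
Drop 3: S rot2 at col 0 lands with bottom-row=3; cleared 0 line(s) (total 0); column heights now [4 5 5 4 3], max=5
Test piece O rot0 at col 2 (width 2): heights before test = [4 5 5 4 3]; fits = True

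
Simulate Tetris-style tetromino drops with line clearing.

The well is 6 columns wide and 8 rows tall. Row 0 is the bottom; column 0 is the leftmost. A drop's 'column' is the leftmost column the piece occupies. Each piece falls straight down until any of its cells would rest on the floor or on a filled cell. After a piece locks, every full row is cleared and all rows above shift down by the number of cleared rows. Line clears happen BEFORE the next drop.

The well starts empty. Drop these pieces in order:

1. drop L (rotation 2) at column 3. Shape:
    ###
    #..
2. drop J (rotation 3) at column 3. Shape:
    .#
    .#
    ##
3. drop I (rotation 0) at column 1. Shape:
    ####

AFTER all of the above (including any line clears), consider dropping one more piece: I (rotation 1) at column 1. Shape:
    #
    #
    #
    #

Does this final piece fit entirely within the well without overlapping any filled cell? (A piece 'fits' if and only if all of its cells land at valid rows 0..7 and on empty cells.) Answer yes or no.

Answer: no

Derivation:
Drop 1: L rot2 at col 3 lands with bottom-row=0; cleared 0 line(s) (total 0); column heights now [0 0 0 2 2 2], max=2
Drop 2: J rot3 at col 3 lands with bottom-row=2; cleared 0 line(s) (total 0); column heights now [0 0 0 3 5 2], max=5
Drop 3: I rot0 at col 1 lands with bottom-row=5; cleared 0 line(s) (total 0); column heights now [0 6 6 6 6 2], max=6
Test piece I rot1 at col 1 (width 1): heights before test = [0 6 6 6 6 2]; fits = False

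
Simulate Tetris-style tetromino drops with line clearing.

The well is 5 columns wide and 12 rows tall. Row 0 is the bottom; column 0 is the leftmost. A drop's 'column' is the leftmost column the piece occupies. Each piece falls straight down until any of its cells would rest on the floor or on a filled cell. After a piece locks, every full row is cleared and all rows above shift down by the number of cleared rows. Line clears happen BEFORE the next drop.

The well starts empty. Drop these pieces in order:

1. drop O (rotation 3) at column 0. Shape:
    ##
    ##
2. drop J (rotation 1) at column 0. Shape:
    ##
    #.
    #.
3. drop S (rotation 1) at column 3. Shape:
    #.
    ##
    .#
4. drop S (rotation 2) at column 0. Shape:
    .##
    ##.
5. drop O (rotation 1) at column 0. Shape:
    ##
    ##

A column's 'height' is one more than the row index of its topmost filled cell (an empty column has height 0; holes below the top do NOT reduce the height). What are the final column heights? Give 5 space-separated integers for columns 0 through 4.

Drop 1: O rot3 at col 0 lands with bottom-row=0; cleared 0 line(s) (total 0); column heights now [2 2 0 0 0], max=2
Drop 2: J rot1 at col 0 lands with bottom-row=2; cleared 0 line(s) (total 0); column heights now [5 5 0 0 0], max=5
Drop 3: S rot1 at col 3 lands with bottom-row=0; cleared 0 line(s) (total 0); column heights now [5 5 0 3 2], max=5
Drop 4: S rot2 at col 0 lands with bottom-row=5; cleared 0 line(s) (total 0); column heights now [6 7 7 3 2], max=7
Drop 5: O rot1 at col 0 lands with bottom-row=7; cleared 0 line(s) (total 0); column heights now [9 9 7 3 2], max=9

Answer: 9 9 7 3 2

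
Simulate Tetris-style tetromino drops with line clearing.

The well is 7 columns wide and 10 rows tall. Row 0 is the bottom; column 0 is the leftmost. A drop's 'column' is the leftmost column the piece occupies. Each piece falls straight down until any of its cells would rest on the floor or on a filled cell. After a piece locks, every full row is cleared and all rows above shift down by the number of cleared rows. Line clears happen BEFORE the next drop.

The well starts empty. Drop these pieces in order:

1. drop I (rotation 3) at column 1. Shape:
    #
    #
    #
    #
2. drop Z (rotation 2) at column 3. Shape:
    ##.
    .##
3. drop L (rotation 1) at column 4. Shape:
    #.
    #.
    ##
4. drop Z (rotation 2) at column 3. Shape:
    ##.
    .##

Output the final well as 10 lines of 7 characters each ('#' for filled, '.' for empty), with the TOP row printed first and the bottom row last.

Drop 1: I rot3 at col 1 lands with bottom-row=0; cleared 0 line(s) (total 0); column heights now [0 4 0 0 0 0 0], max=4
Drop 2: Z rot2 at col 3 lands with bottom-row=0; cleared 0 line(s) (total 0); column heights now [0 4 0 2 2 1 0], max=4
Drop 3: L rot1 at col 4 lands with bottom-row=2; cleared 0 line(s) (total 0); column heights now [0 4 0 2 5 3 0], max=5
Drop 4: Z rot2 at col 3 lands with bottom-row=5; cleared 0 line(s) (total 0); column heights now [0 4 0 7 7 6 0], max=7

Answer: .......
.......
.......
...##..
....##.
....#..
.#..#..
.#..##.
.#.##..
.#..##.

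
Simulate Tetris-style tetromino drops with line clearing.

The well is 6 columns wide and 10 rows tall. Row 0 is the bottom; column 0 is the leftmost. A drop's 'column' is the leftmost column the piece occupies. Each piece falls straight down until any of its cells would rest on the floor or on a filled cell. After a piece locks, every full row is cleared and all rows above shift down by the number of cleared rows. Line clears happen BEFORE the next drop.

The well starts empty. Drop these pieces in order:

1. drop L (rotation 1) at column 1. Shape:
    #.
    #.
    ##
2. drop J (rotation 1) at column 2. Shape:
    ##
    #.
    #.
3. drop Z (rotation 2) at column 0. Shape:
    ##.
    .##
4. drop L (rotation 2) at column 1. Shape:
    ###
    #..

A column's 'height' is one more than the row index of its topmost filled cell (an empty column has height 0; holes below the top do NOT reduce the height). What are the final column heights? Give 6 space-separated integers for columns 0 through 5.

Drop 1: L rot1 at col 1 lands with bottom-row=0; cleared 0 line(s) (total 0); column heights now [0 3 1 0 0 0], max=3
Drop 2: J rot1 at col 2 lands with bottom-row=1; cleared 0 line(s) (total 0); column heights now [0 3 4 4 0 0], max=4
Drop 3: Z rot2 at col 0 lands with bottom-row=4; cleared 0 line(s) (total 0); column heights now [6 6 5 4 0 0], max=6
Drop 4: L rot2 at col 1 lands with bottom-row=6; cleared 0 line(s) (total 0); column heights now [6 8 8 8 0 0], max=8

Answer: 6 8 8 8 0 0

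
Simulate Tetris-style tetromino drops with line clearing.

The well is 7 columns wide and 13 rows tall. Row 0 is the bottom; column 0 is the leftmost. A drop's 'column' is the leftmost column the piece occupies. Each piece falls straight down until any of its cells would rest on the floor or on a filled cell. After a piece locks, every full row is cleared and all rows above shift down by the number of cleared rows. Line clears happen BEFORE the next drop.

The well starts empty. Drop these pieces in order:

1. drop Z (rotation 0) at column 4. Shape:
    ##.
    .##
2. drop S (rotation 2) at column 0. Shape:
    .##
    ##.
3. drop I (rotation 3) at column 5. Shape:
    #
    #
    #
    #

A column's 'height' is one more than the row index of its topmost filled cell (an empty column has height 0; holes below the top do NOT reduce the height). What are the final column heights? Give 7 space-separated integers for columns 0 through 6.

Drop 1: Z rot0 at col 4 lands with bottom-row=0; cleared 0 line(s) (total 0); column heights now [0 0 0 0 2 2 1], max=2
Drop 2: S rot2 at col 0 lands with bottom-row=0; cleared 0 line(s) (total 0); column heights now [1 2 2 0 2 2 1], max=2
Drop 3: I rot3 at col 5 lands with bottom-row=2; cleared 0 line(s) (total 0); column heights now [1 2 2 0 2 6 1], max=6

Answer: 1 2 2 0 2 6 1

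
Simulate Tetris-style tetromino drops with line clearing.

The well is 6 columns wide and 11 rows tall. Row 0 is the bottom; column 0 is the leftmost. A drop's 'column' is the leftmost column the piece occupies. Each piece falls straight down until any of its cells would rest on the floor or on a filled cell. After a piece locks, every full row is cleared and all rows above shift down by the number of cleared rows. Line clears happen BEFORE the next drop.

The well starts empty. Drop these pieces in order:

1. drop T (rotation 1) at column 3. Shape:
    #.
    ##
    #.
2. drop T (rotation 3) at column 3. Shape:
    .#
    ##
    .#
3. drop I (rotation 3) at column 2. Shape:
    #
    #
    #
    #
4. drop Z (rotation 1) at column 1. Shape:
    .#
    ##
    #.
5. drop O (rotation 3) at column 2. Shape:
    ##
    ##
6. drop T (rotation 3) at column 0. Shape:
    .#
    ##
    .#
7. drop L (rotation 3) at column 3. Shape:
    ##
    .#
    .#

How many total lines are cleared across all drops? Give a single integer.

Drop 1: T rot1 at col 3 lands with bottom-row=0; cleared 0 line(s) (total 0); column heights now [0 0 0 3 2 0], max=3
Drop 2: T rot3 at col 3 lands with bottom-row=2; cleared 0 line(s) (total 0); column heights now [0 0 0 4 5 0], max=5
Drop 3: I rot3 at col 2 lands with bottom-row=0; cleared 0 line(s) (total 0); column heights now [0 0 4 4 5 0], max=5
Drop 4: Z rot1 at col 1 lands with bottom-row=3; cleared 0 line(s) (total 0); column heights now [0 5 6 4 5 0], max=6
Drop 5: O rot3 at col 2 lands with bottom-row=6; cleared 0 line(s) (total 0); column heights now [0 5 8 8 5 0], max=8
Drop 6: T rot3 at col 0 lands with bottom-row=5; cleared 0 line(s) (total 0); column heights now [7 8 8 8 5 0], max=8
Drop 7: L rot3 at col 3 lands with bottom-row=6; cleared 0 line(s) (total 0); column heights now [7 8 8 9 9 0], max=9

Answer: 0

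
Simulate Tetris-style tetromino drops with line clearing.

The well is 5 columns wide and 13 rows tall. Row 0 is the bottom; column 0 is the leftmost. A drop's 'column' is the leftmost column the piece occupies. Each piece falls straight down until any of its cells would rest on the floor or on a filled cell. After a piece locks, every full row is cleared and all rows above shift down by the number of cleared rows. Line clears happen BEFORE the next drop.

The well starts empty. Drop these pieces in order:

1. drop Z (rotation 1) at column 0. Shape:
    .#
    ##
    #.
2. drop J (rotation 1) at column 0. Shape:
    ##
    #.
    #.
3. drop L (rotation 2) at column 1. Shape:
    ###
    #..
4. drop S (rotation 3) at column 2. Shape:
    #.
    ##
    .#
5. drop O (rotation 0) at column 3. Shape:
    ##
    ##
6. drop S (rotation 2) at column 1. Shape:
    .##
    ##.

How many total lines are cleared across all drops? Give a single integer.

Drop 1: Z rot1 at col 0 lands with bottom-row=0; cleared 0 line(s) (total 0); column heights now [2 3 0 0 0], max=3
Drop 2: J rot1 at col 0 lands with bottom-row=2; cleared 0 line(s) (total 0); column heights now [5 5 0 0 0], max=5
Drop 3: L rot2 at col 1 lands with bottom-row=5; cleared 0 line(s) (total 0); column heights now [5 7 7 7 0], max=7
Drop 4: S rot3 at col 2 lands with bottom-row=7; cleared 0 line(s) (total 0); column heights now [5 7 10 9 0], max=10
Drop 5: O rot0 at col 3 lands with bottom-row=9; cleared 0 line(s) (total 0); column heights now [5 7 10 11 11], max=11
Drop 6: S rot2 at col 1 lands with bottom-row=10; cleared 0 line(s) (total 0); column heights now [5 11 12 12 11], max=12

Answer: 0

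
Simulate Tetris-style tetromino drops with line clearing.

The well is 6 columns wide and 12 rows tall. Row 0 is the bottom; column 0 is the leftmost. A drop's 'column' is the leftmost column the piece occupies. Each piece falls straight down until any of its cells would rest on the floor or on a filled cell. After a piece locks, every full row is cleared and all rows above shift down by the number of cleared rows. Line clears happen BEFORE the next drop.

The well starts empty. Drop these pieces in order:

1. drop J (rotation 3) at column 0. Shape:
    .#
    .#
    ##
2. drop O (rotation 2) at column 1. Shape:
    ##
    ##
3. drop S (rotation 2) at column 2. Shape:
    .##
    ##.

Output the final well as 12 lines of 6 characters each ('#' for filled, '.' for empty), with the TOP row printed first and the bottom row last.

Answer: ......
......
......
......
......
...##.
..##..
.##...
.##...
.#....
.#....
##....

Derivation:
Drop 1: J rot3 at col 0 lands with bottom-row=0; cleared 0 line(s) (total 0); column heights now [1 3 0 0 0 0], max=3
Drop 2: O rot2 at col 1 lands with bottom-row=3; cleared 0 line(s) (total 0); column heights now [1 5 5 0 0 0], max=5
Drop 3: S rot2 at col 2 lands with bottom-row=5; cleared 0 line(s) (total 0); column heights now [1 5 6 7 7 0], max=7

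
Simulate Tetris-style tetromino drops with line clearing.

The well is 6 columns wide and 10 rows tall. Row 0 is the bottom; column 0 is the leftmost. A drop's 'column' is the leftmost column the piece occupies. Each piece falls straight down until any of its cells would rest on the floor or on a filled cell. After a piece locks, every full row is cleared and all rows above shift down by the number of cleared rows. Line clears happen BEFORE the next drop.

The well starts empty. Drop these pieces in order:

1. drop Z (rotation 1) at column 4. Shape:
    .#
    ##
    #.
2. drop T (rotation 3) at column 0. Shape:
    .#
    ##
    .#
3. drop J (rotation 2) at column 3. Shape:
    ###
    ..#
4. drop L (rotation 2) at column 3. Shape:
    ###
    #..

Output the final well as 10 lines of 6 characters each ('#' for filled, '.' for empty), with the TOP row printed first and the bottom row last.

Answer: ......
......
......
...###
...#..
...###
.....#
.#...#
##..##
.#..#.

Derivation:
Drop 1: Z rot1 at col 4 lands with bottom-row=0; cleared 0 line(s) (total 0); column heights now [0 0 0 0 2 3], max=3
Drop 2: T rot3 at col 0 lands with bottom-row=0; cleared 0 line(s) (total 0); column heights now [2 3 0 0 2 3], max=3
Drop 3: J rot2 at col 3 lands with bottom-row=3; cleared 0 line(s) (total 0); column heights now [2 3 0 5 5 5], max=5
Drop 4: L rot2 at col 3 lands with bottom-row=5; cleared 0 line(s) (total 0); column heights now [2 3 0 7 7 7], max=7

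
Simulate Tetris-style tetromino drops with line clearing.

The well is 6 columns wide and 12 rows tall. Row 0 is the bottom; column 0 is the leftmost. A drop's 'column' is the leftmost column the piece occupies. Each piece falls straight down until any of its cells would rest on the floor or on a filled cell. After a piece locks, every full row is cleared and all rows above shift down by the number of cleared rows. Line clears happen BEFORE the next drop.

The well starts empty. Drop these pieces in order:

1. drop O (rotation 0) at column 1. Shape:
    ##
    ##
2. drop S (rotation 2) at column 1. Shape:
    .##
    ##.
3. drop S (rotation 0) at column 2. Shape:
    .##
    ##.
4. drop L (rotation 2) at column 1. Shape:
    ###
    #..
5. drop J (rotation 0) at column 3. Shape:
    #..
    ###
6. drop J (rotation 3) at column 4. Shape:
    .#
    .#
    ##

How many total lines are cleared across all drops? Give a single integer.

Answer: 0

Derivation:
Drop 1: O rot0 at col 1 lands with bottom-row=0; cleared 0 line(s) (total 0); column heights now [0 2 2 0 0 0], max=2
Drop 2: S rot2 at col 1 lands with bottom-row=2; cleared 0 line(s) (total 0); column heights now [0 3 4 4 0 0], max=4
Drop 3: S rot0 at col 2 lands with bottom-row=4; cleared 0 line(s) (total 0); column heights now [0 3 5 6 6 0], max=6
Drop 4: L rot2 at col 1 lands with bottom-row=5; cleared 0 line(s) (total 0); column heights now [0 7 7 7 6 0], max=7
Drop 5: J rot0 at col 3 lands with bottom-row=7; cleared 0 line(s) (total 0); column heights now [0 7 7 9 8 8], max=9
Drop 6: J rot3 at col 4 lands with bottom-row=8; cleared 0 line(s) (total 0); column heights now [0 7 7 9 9 11], max=11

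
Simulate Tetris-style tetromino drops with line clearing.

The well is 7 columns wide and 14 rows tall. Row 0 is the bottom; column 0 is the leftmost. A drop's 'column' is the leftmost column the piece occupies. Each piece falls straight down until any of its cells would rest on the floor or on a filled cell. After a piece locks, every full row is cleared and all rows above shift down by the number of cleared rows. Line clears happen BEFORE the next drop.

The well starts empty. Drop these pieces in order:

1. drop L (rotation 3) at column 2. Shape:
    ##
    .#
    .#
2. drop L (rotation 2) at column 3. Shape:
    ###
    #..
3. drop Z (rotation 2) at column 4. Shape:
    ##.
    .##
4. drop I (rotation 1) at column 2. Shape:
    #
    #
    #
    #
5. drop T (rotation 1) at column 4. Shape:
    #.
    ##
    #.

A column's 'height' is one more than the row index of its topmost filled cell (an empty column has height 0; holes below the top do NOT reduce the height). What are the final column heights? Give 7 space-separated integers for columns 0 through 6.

Answer: 0 0 7 5 10 9 6

Derivation:
Drop 1: L rot3 at col 2 lands with bottom-row=0; cleared 0 line(s) (total 0); column heights now [0 0 3 3 0 0 0], max=3
Drop 2: L rot2 at col 3 lands with bottom-row=3; cleared 0 line(s) (total 0); column heights now [0 0 3 5 5 5 0], max=5
Drop 3: Z rot2 at col 4 lands with bottom-row=5; cleared 0 line(s) (total 0); column heights now [0 0 3 5 7 7 6], max=7
Drop 4: I rot1 at col 2 lands with bottom-row=3; cleared 0 line(s) (total 0); column heights now [0 0 7 5 7 7 6], max=7
Drop 5: T rot1 at col 4 lands with bottom-row=7; cleared 0 line(s) (total 0); column heights now [0 0 7 5 10 9 6], max=10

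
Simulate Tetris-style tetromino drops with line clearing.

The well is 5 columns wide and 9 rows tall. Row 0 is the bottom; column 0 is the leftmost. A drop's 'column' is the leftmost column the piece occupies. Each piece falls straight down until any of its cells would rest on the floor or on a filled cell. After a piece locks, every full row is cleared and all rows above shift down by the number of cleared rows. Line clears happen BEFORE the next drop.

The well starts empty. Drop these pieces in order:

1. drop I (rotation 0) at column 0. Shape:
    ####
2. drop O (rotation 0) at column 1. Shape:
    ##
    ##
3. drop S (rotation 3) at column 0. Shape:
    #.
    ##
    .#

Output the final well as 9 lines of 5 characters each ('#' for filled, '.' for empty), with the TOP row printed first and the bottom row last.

Drop 1: I rot0 at col 0 lands with bottom-row=0; cleared 0 line(s) (total 0); column heights now [1 1 1 1 0], max=1
Drop 2: O rot0 at col 1 lands with bottom-row=1; cleared 0 line(s) (total 0); column heights now [1 3 3 1 0], max=3
Drop 3: S rot3 at col 0 lands with bottom-row=3; cleared 0 line(s) (total 0); column heights now [6 5 3 1 0], max=6

Answer: .....
.....
.....
#....
##...
.#...
.##..
.##..
####.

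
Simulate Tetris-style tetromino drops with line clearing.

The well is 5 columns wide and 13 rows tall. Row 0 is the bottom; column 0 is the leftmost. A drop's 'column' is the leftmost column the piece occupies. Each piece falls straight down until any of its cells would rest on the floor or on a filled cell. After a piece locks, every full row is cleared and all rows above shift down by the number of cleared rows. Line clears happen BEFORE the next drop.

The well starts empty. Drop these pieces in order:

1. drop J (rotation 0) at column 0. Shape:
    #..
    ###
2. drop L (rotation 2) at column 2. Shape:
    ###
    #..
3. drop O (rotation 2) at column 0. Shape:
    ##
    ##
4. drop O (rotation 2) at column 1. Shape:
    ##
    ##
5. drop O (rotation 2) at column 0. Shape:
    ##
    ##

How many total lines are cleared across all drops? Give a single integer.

Drop 1: J rot0 at col 0 lands with bottom-row=0; cleared 0 line(s) (total 0); column heights now [2 1 1 0 0], max=2
Drop 2: L rot2 at col 2 lands with bottom-row=1; cleared 0 line(s) (total 0); column heights now [2 1 3 3 3], max=3
Drop 3: O rot2 at col 0 lands with bottom-row=2; cleared 1 line(s) (total 1); column heights now [3 3 2 0 0], max=3
Drop 4: O rot2 at col 1 lands with bottom-row=3; cleared 0 line(s) (total 1); column heights now [3 5 5 0 0], max=5
Drop 5: O rot2 at col 0 lands with bottom-row=5; cleared 0 line(s) (total 1); column heights now [7 7 5 0 0], max=7

Answer: 1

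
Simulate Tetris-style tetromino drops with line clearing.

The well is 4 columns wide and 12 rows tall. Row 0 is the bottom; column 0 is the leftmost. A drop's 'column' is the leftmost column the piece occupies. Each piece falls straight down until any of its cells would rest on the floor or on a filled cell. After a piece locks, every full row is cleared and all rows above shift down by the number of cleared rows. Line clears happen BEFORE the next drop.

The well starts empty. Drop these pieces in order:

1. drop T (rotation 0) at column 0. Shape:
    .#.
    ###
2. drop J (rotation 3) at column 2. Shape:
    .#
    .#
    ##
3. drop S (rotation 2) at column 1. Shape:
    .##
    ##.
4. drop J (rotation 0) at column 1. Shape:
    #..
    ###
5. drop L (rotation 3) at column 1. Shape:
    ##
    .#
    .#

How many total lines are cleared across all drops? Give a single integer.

Drop 1: T rot0 at col 0 lands with bottom-row=0; cleared 0 line(s) (total 0); column heights now [1 2 1 0], max=2
Drop 2: J rot3 at col 2 lands with bottom-row=1; cleared 0 line(s) (total 0); column heights now [1 2 2 4], max=4
Drop 3: S rot2 at col 1 lands with bottom-row=3; cleared 0 line(s) (total 0); column heights now [1 4 5 5], max=5
Drop 4: J rot0 at col 1 lands with bottom-row=5; cleared 0 line(s) (total 0); column heights now [1 7 6 6], max=7
Drop 5: L rot3 at col 1 lands with bottom-row=6; cleared 0 line(s) (total 0); column heights now [1 9 9 6], max=9

Answer: 0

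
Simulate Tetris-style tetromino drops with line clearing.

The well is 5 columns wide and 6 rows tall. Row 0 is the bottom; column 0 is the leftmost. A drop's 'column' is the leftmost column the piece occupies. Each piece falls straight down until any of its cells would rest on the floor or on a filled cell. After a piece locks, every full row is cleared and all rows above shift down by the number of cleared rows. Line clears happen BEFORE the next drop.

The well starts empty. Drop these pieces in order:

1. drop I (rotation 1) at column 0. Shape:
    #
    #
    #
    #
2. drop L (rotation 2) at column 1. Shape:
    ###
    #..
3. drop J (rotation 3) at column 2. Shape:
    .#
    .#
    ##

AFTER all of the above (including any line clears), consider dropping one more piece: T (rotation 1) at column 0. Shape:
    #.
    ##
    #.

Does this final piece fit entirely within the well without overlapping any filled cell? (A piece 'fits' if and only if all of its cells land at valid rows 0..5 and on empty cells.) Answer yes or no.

Drop 1: I rot1 at col 0 lands with bottom-row=0; cleared 0 line(s) (total 0); column heights now [4 0 0 0 0], max=4
Drop 2: L rot2 at col 1 lands with bottom-row=0; cleared 0 line(s) (total 0); column heights now [4 2 2 2 0], max=4
Drop 3: J rot3 at col 2 lands with bottom-row=2; cleared 0 line(s) (total 0); column heights now [4 2 3 5 0], max=5
Test piece T rot1 at col 0 (width 2): heights before test = [4 2 3 5 0]; fits = False

Answer: no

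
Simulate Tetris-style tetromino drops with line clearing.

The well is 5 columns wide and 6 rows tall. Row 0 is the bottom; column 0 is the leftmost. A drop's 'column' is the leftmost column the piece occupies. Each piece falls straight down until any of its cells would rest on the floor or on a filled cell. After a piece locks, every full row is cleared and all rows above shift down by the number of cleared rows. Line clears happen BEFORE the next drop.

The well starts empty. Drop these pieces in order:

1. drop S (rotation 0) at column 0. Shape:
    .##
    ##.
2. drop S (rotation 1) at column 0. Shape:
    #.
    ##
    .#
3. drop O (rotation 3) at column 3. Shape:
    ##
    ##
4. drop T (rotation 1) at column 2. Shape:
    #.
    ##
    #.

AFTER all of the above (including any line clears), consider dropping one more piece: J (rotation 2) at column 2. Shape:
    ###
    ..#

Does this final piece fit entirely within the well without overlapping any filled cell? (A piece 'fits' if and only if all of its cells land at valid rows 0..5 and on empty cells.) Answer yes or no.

Drop 1: S rot0 at col 0 lands with bottom-row=0; cleared 0 line(s) (total 0); column heights now [1 2 2 0 0], max=2
Drop 2: S rot1 at col 0 lands with bottom-row=2; cleared 0 line(s) (total 0); column heights now [5 4 2 0 0], max=5
Drop 3: O rot3 at col 3 lands with bottom-row=0; cleared 0 line(s) (total 0); column heights now [5 4 2 2 2], max=5
Drop 4: T rot1 at col 2 lands with bottom-row=2; cleared 0 line(s) (total 0); column heights now [5 4 5 4 2], max=5
Test piece J rot2 at col 2 (width 3): heights before test = [5 4 5 4 2]; fits = True

Answer: yes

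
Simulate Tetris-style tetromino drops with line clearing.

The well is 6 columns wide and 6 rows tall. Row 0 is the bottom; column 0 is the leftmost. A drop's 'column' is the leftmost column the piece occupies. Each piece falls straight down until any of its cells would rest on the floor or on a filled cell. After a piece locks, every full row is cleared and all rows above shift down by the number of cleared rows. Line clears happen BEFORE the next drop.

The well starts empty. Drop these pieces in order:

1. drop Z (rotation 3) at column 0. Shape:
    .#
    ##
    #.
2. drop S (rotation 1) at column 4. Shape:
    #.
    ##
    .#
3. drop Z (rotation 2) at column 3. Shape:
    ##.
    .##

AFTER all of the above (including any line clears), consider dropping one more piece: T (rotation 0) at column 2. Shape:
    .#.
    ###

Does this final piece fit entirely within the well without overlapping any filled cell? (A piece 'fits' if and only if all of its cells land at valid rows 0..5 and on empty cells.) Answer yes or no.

Answer: no

Derivation:
Drop 1: Z rot3 at col 0 lands with bottom-row=0; cleared 0 line(s) (total 0); column heights now [2 3 0 0 0 0], max=3
Drop 2: S rot1 at col 4 lands with bottom-row=0; cleared 0 line(s) (total 0); column heights now [2 3 0 0 3 2], max=3
Drop 3: Z rot2 at col 3 lands with bottom-row=3; cleared 0 line(s) (total 0); column heights now [2 3 0 5 5 4], max=5
Test piece T rot0 at col 2 (width 3): heights before test = [2 3 0 5 5 4]; fits = False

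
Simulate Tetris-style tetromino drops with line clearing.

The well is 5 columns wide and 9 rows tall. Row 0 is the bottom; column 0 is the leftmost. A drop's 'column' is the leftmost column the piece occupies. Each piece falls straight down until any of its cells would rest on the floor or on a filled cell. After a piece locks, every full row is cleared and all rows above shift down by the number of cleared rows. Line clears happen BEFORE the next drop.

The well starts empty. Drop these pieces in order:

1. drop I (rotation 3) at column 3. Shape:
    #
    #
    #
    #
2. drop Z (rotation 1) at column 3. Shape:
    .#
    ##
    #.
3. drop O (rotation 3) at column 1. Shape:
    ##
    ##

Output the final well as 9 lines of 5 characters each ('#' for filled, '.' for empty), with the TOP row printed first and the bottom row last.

Drop 1: I rot3 at col 3 lands with bottom-row=0; cleared 0 line(s) (total 0); column heights now [0 0 0 4 0], max=4
Drop 2: Z rot1 at col 3 lands with bottom-row=4; cleared 0 line(s) (total 0); column heights now [0 0 0 6 7], max=7
Drop 3: O rot3 at col 1 lands with bottom-row=0; cleared 0 line(s) (total 0); column heights now [0 2 2 6 7], max=7

Answer: .....
.....
....#
...##
...#.
...#.
...#.
.###.
.###.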